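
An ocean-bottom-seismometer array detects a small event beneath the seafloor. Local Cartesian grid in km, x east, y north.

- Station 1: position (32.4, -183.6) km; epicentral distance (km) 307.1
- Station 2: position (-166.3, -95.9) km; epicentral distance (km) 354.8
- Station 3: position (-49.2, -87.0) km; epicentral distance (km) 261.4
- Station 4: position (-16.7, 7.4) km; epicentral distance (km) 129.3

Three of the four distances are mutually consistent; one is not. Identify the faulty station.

Solve using three stations at a time. Using Station 1, Station 2, Station 3 (subtract circle equations pairwise → linear system) gives (x, y) ≈ (122.7, 109.9).
Distances from that point to each station vs reported:
  Station 1: calculated 307.1 vs reported 307.1 → residual 0.0 km
  Station 2: calculated 354.8 vs reported 354.8 → residual 0.0 km
  Station 3: calculated 261.4 vs reported 261.4 → residual 0.0 km
  Station 4: calculated 173.0 vs reported 129.3 → residual 43.7 km
Station 1, Station 2, Station 3 are mutually consistent (residuals ≈ 0); Station 4 is off by 43.7 km.

Station 4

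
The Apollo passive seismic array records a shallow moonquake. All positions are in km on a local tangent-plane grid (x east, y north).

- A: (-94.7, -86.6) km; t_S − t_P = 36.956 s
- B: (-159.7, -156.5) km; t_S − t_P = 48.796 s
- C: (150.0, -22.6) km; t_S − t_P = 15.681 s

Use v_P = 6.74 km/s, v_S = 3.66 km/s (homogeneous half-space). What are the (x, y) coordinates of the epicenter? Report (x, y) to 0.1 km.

Distance from S−P lag: d = Δt · v_P v_S / (v_P − v_S) = Δt · (6.74·3.66)/(6.74−3.66) ≈ 8.0092·Δt.
So d_A = 295.99, d_B = 390.82, d_C = 125.59 km.
Circle about each station: (x + 94.7)² + (y + 86.6)² = 295.99²; (x + 159.7)² + (y + 156.5)² = 390.82²; (x − 150.0)² + (y + 22.6)² = 125.59².
Subtracting pairs of circle equations eliminates x²+y² and gives linear equations (the radical axes):
-130.0 x − 139.8 y = -31601.50
489.4 x + 128.0 y = 78380.34
Solving the 2×2 system: x ≈ 133.5, y ≈ 101.9 km.
Check against A (with the unrounded x, y): √((x + 94.7)²+(y + 86.6)²) = 295.99 ≈ 295.99 km. ✓

133.5 km east, 101.9 km north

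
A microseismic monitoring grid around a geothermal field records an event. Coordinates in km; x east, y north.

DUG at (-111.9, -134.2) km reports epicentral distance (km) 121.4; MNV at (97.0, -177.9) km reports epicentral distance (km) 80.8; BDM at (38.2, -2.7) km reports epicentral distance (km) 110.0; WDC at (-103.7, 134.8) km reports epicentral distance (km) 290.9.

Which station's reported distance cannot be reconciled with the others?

Solve using three stations at a time. Using MNV, BDM, WDC (subtract circle equations pairwise → linear system) gives (x, y) ≈ (50.2, -112.0).
Distances from that point to each station vs reported:
  DUG: calculated 163.6 vs reported 121.4 → residual 42.2 km
  MNV: calculated 80.8 vs reported 80.8 → residual 0.0 km
  BDM: calculated 110.0 vs reported 110.0 → residual 0.0 km
  WDC: calculated 290.9 vs reported 290.9 → residual 0.0 km
MNV, BDM, WDC are mutually consistent (residuals ≈ 0); DUG is off by 42.2 km.

DUG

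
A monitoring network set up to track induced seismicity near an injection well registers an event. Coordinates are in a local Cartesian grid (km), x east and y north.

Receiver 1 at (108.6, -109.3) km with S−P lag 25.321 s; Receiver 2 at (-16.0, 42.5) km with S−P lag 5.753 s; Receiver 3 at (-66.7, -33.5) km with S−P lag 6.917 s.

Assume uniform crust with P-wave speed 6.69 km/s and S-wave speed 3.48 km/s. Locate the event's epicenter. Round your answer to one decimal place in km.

Distance from S−P lag: d = Δt · v_P v_S / (v_P − v_S) = Δt · (6.69·3.48)/(6.69−3.48) ≈ 7.2527·Δt.
So d_Receiver 1 = 183.65, d_Receiver 2 = 41.72, d_Receiver 3 = 50.17 km.
Circle about each station: (x − 108.6)² + (y + 109.3)² = 183.65²; (x + 16.0)² + (y − 42.5)² = 41.72²; (x + 66.7)² + (y + 33.5)² = 50.17².
Subtracting the Receiver 1 equation from the Receiver 2 and Receiver 3 equations removes the quadratic terms:
-249.2 x + 303.6 y = 10308.56
-350.6 x + 151.6 y = 13040.98
Solving the 2×2 system: x ≈ -34.9, y ≈ 5.3 km.

x ≈ -34.9 km, y ≈ 5.3 km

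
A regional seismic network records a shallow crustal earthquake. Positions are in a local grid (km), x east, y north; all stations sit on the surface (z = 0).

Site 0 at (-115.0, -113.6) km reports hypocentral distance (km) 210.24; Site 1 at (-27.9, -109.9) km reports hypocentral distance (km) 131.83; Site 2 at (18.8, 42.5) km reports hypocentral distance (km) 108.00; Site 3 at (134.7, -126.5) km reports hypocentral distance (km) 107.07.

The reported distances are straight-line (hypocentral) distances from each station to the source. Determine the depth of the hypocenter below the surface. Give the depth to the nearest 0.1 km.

Each station gives a sphere (x−x_i)² + (y−y_i)² + z² = d_i² (stations at z=0).
Subtracting the Site 0 sphere from Site 1 and Site 2: z² cancels, leaving linear equations in x and y:
174.2 x + 7.4 y = 13548.17
267.6 x + 312.2 y = 8566.59
Solving: x ≈ 79.503, y ≈ -40.706 km (keep extra digits for the depth step; rounded: 79.5, -40.7).
Then from the Site 0 sphere: z² = 210.24² − (x + 115.0)² − (y + 113.6)² with x = 79.503, y = -40.706, so z ≈ 32.495 ≈ 32.5 km.

depth ≈ 32.5 km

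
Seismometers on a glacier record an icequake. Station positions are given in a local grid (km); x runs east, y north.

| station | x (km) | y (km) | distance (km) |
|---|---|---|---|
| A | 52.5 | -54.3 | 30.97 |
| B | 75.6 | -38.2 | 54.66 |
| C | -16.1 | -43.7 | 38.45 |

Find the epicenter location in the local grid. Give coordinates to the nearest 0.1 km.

(22.0, -48.9)

Circle about each station: (x − 52.5)² + (y + 54.3)² = 30.97²; (x − 75.6)² + (y + 38.2)² = 54.66²; (x + 16.1)² + (y + 43.7)² = 38.45².
Subtracting the A equation from the B and C equations removes the quadratic terms:
46.2 x + 32.2 y = -558.71
-137.2 x + 21.2 y = -4055.10
Solving the 2×2 system: x ≈ 22.0, y ≈ -48.9 km.
Check against A (with the unrounded x, y): √((x − 52.5)²+(y + 54.3)²) = 30.97 ≈ 30.97 km. ✓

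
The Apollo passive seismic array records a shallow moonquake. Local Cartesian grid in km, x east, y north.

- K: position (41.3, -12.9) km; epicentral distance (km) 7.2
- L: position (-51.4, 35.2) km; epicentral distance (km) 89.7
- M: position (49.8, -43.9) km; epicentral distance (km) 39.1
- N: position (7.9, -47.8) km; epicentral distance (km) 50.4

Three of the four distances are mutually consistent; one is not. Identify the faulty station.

Solve using three stations at a time. Using K, M, N (subtract circle equations pairwise → linear system) gives (x, y) ≈ (37.3, -6.8).
Distances from that point to each station vs reported:
  K: calculated 7.3 vs reported 7.2 → residual 0.1 km
  L: calculated 98.1 vs reported 89.7 → residual 8.4 km
  M: calculated 39.1 vs reported 39.1 → residual 0.0 km
  N: calculated 50.4 vs reported 50.4 → residual 0.0 km
K, M, N are mutually consistent (residuals ≈ 0); L is off by 8.4 km.

L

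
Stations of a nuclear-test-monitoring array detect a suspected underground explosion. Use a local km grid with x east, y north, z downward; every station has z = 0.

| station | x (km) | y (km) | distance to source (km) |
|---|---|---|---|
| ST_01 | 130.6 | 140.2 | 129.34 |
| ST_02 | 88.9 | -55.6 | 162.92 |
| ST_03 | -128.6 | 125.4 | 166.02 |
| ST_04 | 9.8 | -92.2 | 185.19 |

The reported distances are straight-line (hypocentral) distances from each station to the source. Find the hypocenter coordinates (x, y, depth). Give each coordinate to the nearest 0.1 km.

x ≈ 24.6 km, y ≈ 85.5 km, depth ≈ 50.0 km

Each station gives a sphere (x−x_i)² + (y−y_i)² + z² = d_i² (stations at z=0).
Subtracting the ST_01 sphere from ST_02 and ST_03: z² cancels, leaving linear equations in x and y:
-83.4 x − 391.6 y = -35531.92
-518.4 x − 29.6 y = -15283.08
Solving: x ≈ 24.600, y ≈ 85.496 km (keep extra digits for the depth step; rounded: 24.6, 85.5).
Then from the ST_01 sphere: z² = 129.34² − (x − 130.6)² − (y − 140.2)² with x = 24.600, y = 85.496, so z ≈ 50.003 ≈ 50.0 km.
Check against ST_04 (with the unrounded solution): distance 185.19 ≈ 185.19 km. ✓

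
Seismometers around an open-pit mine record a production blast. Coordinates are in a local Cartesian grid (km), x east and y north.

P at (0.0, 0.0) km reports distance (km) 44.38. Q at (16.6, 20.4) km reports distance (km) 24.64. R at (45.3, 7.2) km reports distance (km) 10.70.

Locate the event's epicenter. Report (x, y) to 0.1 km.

Circle about each station: x² + y² = 44.38²; (x − 16.6)² + (y − 20.4)² = 24.64²; (x − 45.3)² + (y − 7.2)² = 10.70².
Subtracting the P equation from the Q and R equations removes the quadratic terms:
33.2 x + 40.8 y = 2054.17
90.6 x + 14.4 y = 3959.02
Solving the 2×2 system: x ≈ 41.0, y ≈ 17.0 km.

(41.0, 17.0)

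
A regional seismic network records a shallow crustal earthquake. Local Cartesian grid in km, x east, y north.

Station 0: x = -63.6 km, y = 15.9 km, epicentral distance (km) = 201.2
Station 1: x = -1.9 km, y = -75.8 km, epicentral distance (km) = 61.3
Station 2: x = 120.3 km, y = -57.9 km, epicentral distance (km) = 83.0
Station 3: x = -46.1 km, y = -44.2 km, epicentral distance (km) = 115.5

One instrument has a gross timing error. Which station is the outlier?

Solve using three stations at a time. Using Station 1, Station 2, Station 3 (subtract circle equations pairwise → linear system) gives (x, y) ≈ (52.0, -105.3).
Distances from that point to each station vs reported:
  Station 0: calculated 167.5 vs reported 201.2 → residual 33.7 km
  Station 1: calculated 61.5 vs reported 61.3 → residual 0.2 km
  Station 2: calculated 83.1 vs reported 83.0 → residual 0.1 km
  Station 3: calculated 115.6 vs reported 115.5 → residual 0.1 km
Station 1, Station 2, Station 3 are mutually consistent (residuals ≈ 0); Station 0 is off by 33.7 km.

Station 0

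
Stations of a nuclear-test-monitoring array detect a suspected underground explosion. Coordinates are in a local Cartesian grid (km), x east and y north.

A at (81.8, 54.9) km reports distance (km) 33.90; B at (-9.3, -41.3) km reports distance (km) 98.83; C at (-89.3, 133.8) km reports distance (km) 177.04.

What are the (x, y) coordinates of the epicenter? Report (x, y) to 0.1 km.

Circle about each station: (x − 81.8)² + (y − 54.9)² = 33.90²; (x + 9.3)² + (y + 41.3)² = 98.83²; (x + 89.3)² + (y − 133.8)² = 177.04².
Subtracting pairs of circle equations eliminates x²+y² and gives linear equations (the radical axes):
-182.2 x − 192.4 y = -16531.23
-342.2 x + 157.8 y = -14022.27
Solving the 2×2 system: x ≈ 56.1, y ≈ 32.8 km.
Check against A (with the unrounded x, y): √((x − 81.8)²+(y − 54.9)²) = 33.90 ≈ 33.90 km. ✓

(56.1, 32.8)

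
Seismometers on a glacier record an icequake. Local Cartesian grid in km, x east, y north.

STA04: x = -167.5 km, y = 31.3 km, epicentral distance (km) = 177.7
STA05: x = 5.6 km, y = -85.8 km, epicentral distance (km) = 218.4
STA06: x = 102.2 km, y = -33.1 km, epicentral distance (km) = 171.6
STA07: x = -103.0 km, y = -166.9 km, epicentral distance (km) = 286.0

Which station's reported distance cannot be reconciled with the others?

Solve using three stations at a time. Using STA04, STA06, STA07 (subtract circle equations pairwise → linear system) gives (x, y) ≈ (-4.2, 101.5).
Distances from that point to each station vs reported:
  STA04: calculated 177.7 vs reported 177.7 → residual 0.0 km
  STA05: calculated 187.6 vs reported 218.4 → residual 30.8 km
  STA06: calculated 171.6 vs reported 171.6 → residual 0.0 km
  STA07: calculated 286.0 vs reported 286.0 → residual 0.0 km
STA04, STA06, STA07 are mutually consistent (residuals ≈ 0); STA05 is off by 30.8 km.

STA05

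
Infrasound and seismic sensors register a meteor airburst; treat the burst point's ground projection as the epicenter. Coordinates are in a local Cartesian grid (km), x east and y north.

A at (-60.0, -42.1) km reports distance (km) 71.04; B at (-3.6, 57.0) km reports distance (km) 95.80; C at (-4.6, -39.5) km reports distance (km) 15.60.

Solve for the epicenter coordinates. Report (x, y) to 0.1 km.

(10.9, -37.7)

Circle about each station: (x + 60.0)² + (y + 42.1)² = 71.04²; (x + 3.6)² + (y − 57.0)² = 95.80²; (x + 4.6)² + (y + 39.5)² = 15.60².
Subtracting pairs of circle equations eliminates x²+y² and gives linear equations (the radical axes):
112.8 x + 198.2 y = -6241.41
110.8 x + 5.2 y = 1012.32
Solving the 2×2 system: x ≈ 10.9, y ≈ -37.7 km.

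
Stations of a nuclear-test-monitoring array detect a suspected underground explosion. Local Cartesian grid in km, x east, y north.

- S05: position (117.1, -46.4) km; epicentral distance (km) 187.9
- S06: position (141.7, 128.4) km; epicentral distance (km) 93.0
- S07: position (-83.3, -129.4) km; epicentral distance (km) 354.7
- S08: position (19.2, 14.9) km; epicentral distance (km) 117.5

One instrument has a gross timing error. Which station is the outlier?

Solve using three stations at a time. Using S05, S06, S08 (subtract circle equations pairwise → linear system) gives (x, y) ≈ (48.7, 128.6).
Distances from that point to each station vs reported:
  S05: calculated 187.9 vs reported 187.9 → residual 0.0 km
  S06: calculated 93.0 vs reported 93.0 → residual 0.0 km
  S07: calculated 289.8 vs reported 354.7 → residual 64.9 km
  S08: calculated 117.5 vs reported 117.5 → residual 0.0 km
S05, S06, S08 are mutually consistent (residuals ≈ 0); S07 is off by 64.9 km.

S07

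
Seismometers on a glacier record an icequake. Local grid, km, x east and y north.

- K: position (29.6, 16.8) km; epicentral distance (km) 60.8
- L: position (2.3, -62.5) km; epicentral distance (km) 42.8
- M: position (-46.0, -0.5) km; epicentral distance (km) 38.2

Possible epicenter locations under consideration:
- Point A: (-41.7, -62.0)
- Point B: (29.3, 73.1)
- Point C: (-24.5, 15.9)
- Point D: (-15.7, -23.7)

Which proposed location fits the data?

For each candidate, compare |candidate − station| to the reported distance:
Point A: residuals K 45.5, L 1.2, M 23.5 → max 45.5 km
Point B: residuals K 4.5, L 95.5, M 67.1 → max 95.5 km
Point C: residuals K 6.7, L 40.1, M 11.2 → max 40.1 km
Point D: residuals K 0.0, L 0.0, M 0.0 → max 0.0 km
Only Point D has all residuals ≈ 0.

Point D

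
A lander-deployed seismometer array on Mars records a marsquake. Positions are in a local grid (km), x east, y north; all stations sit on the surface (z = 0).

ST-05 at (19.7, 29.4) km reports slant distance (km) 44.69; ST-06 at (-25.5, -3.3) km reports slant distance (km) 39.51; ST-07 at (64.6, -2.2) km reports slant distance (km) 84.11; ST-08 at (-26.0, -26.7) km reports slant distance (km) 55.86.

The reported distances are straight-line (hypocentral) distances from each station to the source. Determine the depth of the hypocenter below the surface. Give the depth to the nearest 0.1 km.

z ≈ 30.1 km

Each station gives a sphere (x−x_i)² + (y−y_i)² + z² = d_i² (stations at z=0).
Subtracting the ST-05 sphere from ST-06 and ST-07: z² cancels, leaving linear equations in x and y:
-90.4 x − 65.4 y = -155.15
89.8 x − 63.2 y = -2151.75
Solving: x ≈ -11.300, y ≈ 17.991 km (keep extra digits for the depth step; rounded: -11.3, 18.0).
Then from the ST-05 sphere: z² = 44.69² − (x − 19.7)² − (y − 29.4)² with x = -11.300, y = 17.991, so z ≈ 30.100 ≈ 30.1 km.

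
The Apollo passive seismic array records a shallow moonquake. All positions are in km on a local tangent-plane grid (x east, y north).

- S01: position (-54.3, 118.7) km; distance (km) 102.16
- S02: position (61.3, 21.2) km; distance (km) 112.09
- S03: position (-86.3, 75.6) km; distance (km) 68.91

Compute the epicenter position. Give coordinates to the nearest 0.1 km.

-50.7 km east, 16.6 km north

Circle about each station: (x + 54.3)² + (y − 118.7)² = 102.16²; (x − 61.3)² + (y − 21.2)² = 112.09²; (x + 86.3)² + (y − 75.6)² = 68.91².
Subtracting the S01 equation from the S02 and S03 equations removes the quadratic terms:
231.2 x − 195.0 y = -14958.55
-64.0 x − 86.2 y = 1812.95
Solving the 2×2 system: x ≈ -50.7, y ≈ 16.6 km.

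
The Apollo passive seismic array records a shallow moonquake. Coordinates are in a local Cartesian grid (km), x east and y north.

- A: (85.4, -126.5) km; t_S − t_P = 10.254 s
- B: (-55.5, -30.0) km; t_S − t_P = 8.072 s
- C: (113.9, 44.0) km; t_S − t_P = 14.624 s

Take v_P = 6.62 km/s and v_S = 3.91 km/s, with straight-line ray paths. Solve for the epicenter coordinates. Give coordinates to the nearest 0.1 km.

x ≈ 16.9 km, y ≈ -56.5 km

Distance from S−P lag: d = Δt · v_P v_S / (v_P − v_S) = Δt · (6.62·3.91)/(6.62−3.91) ≈ 9.5514·Δt.
So d_A = 97.94, d_B = 77.10, d_C = 139.68 km.
Circle about each station: (x − 85.4)² + (y + 126.5)² = 97.94²; (x + 55.5)² + (y + 30.0)² = 77.10²; (x − 113.9)² + (y − 44.0)² = 139.68².
Subtracting the A equation from the B and C equations removes the quadratic terms:
-281.8 x + 193.0 y = -15667.33
57.0 x + 341.0 y = -18304.46
Solving the 2×2 system: x ≈ 16.9, y ≈ -56.5 km.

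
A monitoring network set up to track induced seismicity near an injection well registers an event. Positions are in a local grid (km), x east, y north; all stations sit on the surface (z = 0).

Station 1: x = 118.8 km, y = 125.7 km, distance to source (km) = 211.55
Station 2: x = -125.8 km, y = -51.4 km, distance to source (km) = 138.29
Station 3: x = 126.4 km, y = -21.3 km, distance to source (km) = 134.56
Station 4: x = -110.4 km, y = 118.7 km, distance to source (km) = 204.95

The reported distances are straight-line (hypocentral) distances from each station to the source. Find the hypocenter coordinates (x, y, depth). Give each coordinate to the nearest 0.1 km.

Each station gives a sphere (x−x_i)² + (y−y_i)² + z² = d_i² (stations at z=0).
Subtracting the Station 1 sphere from Station 2 and Station 3: z² cancels, leaving linear equations in x and y:
-489.2 x − 354.2 y = 14182.95
15.2 x − 294.0 y = 13163.73
Solving: x ≈ 3.303, y ≈ -44.604 km (keep extra digits for the depth step; rounded: 3.3, -44.6).
Then from the Station 1 sphere: z² = 211.55² − (x − 118.8)² − (y − 125.7)² with x = 3.303, y = -44.604, so z ≈ 49.096 ≈ 49.1 km.

(3.3, -44.6, 49.1)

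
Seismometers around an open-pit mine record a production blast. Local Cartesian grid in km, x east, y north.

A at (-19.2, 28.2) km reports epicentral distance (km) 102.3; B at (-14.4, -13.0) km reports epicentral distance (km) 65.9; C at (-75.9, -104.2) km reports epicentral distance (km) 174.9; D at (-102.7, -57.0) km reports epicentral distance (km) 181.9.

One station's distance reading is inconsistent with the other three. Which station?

Solve using three stations at a time. Using A, C, D (subtract circle equations pairwise → linear system) gives (x, y) ≈ (74.3, -14.2).
Distances from that point to each station vs reported:
  A: calculated 102.6 vs reported 102.3 → residual 0.3 km
  B: calculated 88.7 vs reported 65.9 → residual 22.8 km
  C: calculated 175.1 vs reported 174.9 → residual 0.2 km
  D: calculated 182.1 vs reported 181.9 → residual 0.2 km
A, C, D are mutually consistent (residuals ≈ 0); B is off by 22.8 km.

B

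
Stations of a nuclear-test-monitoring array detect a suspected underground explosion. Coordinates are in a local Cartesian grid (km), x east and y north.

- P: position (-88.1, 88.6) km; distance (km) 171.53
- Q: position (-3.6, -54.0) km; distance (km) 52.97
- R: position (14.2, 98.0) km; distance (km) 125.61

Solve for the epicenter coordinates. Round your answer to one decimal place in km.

Circle about each station: (x + 88.1)² + (y − 88.6)² = 171.53²; (x + 3.6)² + (y + 54.0)² = 52.97²; (x − 14.2)² + (y − 98.0)² = 125.61².
Subtracting the P equation from the Q and R equations removes the quadratic terms:
169.0 x − 285.2 y = 13934.11
204.6 x + 18.8 y = 7838.74
Solving the 2×2 system: x ≈ 40.6, y ≈ -24.8 km.

x ≈ 40.6 km, y ≈ -24.8 km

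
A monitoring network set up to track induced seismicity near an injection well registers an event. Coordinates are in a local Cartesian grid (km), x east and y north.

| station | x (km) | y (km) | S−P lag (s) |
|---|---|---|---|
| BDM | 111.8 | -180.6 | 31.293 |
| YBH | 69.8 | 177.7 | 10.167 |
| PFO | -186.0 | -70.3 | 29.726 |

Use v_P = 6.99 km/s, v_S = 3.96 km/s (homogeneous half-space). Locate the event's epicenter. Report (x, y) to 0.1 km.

30.6 km east, 93.5 km north

Distance from S−P lag: d = Δt · v_P v_S / (v_P − v_S) = Δt · (6.99·3.96)/(6.99−3.96) ≈ 9.1354·Δt.
So d_BDM = 285.88, d_YBH = 92.88, d_PFO = 271.56 km.
Circle about each station: (x − 111.8)² + (y + 180.6)² = 285.88²; (x − 69.8)² + (y − 177.7)² = 92.88²; (x + 186.0)² + (y + 70.3)² = 271.56².
Subtracting pairs of circle equations eliminates x²+y² and gives linear equations (the radical axes):
-84.0 x + 716.6 y = 64434.41
-595.6 x + 220.6 y = 2405.03
Solving the 2×2 system: x ≈ 30.6, y ≈ 93.5 km.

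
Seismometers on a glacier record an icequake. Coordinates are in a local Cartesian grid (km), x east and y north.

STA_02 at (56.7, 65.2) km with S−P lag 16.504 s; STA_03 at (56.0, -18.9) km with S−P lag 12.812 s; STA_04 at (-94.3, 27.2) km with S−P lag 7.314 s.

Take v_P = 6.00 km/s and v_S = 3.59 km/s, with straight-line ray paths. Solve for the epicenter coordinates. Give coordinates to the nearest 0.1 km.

x ≈ -58.2 km, y ≈ -27.3 km

Distance from S−P lag: d = Δt · v_P v_S / (v_P − v_S) = Δt · (6.00·3.59)/(6.00−3.59) ≈ 8.9378·Δt.
So d_STA_02 = 147.51, d_STA_03 = 114.51, d_STA_04 = 65.37 km.
Circle about each station: (x − 56.7)² + (y − 65.2)² = 147.51²; (x − 56.0)² + (y + 18.9)² = 114.51²; (x + 94.3)² + (y − 27.2)² = 65.37².
Subtracting pairs of circle equations eliminates x²+y² and gives linear equations (the radical axes):
-1.4 x − 168.2 y = 4673.94
-302.0 x − 76.0 y = 19652.36
Solving the 2×2 system: x ≈ -58.2, y ≈ -27.3 km.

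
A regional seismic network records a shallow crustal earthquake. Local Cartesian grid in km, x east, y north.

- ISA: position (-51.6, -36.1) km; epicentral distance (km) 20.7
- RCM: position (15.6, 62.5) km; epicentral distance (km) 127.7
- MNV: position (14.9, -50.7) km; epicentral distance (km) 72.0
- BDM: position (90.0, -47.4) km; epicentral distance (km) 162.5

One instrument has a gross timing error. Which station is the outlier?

Solve using three stations at a time. Using ISA, RCM, BDM (subtract circle equations pairwise → linear system) gives (x, y) ≈ (-71.7, -30.8).
Distances from that point to each station vs reported:
  ISA: calculated 20.8 vs reported 20.7 → residual 0.1 km
  RCM: calculated 127.7 vs reported 127.7 → residual 0.0 km
  MNV: calculated 88.8 vs reported 72.0 → residual 16.8 km
  BDM: calculated 162.5 vs reported 162.5 → residual 0.0 km
ISA, RCM, BDM are mutually consistent (residuals ≈ 0); MNV is off by 16.8 km.

MNV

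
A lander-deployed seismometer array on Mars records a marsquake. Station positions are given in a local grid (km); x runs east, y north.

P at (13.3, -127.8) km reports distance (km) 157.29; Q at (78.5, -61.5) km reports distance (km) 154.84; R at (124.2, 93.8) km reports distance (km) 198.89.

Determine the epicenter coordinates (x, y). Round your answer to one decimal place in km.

-57.4 km east, 12.7 km north

Circle about each station: (x − 13.3)² + (y + 127.8)² = 157.29²; (x − 78.5)² + (y + 61.5)² = 154.84²; (x − 124.2)² + (y − 93.8)² = 198.89².
Subtracting the P equation from the Q and R equations removes the quadratic terms:
130.4 x + 132.6 y = -5800.51
221.8 x + 443.2 y = -7102.74
Solving the 2×2 system: x ≈ -57.4, y ≈ 12.7 km.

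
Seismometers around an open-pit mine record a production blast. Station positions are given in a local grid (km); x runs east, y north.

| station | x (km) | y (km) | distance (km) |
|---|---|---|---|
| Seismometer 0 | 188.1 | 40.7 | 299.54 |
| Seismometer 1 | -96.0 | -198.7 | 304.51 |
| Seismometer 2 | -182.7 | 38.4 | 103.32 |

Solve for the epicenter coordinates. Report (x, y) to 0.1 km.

Circle about each station: (x − 188.1)² + (y − 40.7)² = 299.54²; (x + 96.0)² + (y + 198.7)² = 304.51²; (x + 182.7)² + (y − 38.4)² = 103.32².
Subtracting the Seismometer 0 equation from the Seismometer 1 and Seismometer 2 equations removes the quadratic terms:
-568.2 x − 478.8 y = 8657.46
-741.6 x − 4.6 y = 76864.94
Solving the 2×2 system: x ≈ -104.3, y ≈ 105.7 km.

x ≈ -104.3 km, y ≈ 105.7 km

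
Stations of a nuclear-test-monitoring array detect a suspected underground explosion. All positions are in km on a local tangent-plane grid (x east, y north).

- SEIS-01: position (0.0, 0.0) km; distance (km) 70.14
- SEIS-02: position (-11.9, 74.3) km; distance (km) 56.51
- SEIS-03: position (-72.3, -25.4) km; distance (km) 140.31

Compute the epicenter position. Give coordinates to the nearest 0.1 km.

x ≈ 41.7 km, y ≈ 56.4 km

Circle about each station: x² + y² = 70.14²; (x + 11.9)² + (y − 74.3)² = 56.51²; (x + 72.3)² + (y + 25.4)² = 140.31².
Subtracting pairs of circle equations eliminates x²+y² and gives linear equations (the radical axes):
-23.8 x + 148.6 y = 7388.34
-144.6 x − 50.8 y = -8894.83
Solving the 2×2 system: x ≈ 41.7, y ≈ 56.4 km.
Check against SEIS-01 (with the unrounded x, y): √(x²+y²) = 70.14 ≈ 70.14 km. ✓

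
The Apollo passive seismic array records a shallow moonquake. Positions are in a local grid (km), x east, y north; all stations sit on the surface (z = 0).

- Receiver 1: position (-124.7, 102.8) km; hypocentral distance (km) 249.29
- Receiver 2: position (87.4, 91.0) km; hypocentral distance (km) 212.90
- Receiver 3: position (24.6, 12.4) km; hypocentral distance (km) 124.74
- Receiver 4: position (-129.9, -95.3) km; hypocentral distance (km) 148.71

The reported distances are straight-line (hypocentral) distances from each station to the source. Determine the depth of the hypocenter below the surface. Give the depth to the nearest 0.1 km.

Each station gives a sphere (x−x_i)² + (y−y_i)² + z² = d_i² (stations at z=0).
Subtracting the Receiver 1 sphere from Receiver 2 and Receiver 3: z² cancels, leaving linear equations in x and y:
424.2 x − 23.6 y = 6620.92
298.6 x − 180.8 y = 21226.43
Solving: x ≈ 9.995, y ≈ -100.896 km (keep extra digits for the depth step; rounded: 10.0, -100.9).
Then from the Receiver 1 sphere: z² = 249.29² − (x + 124.7)² − (y − 102.8)² with x = 9.995, y = -100.896, so z ≈ 50.107 ≈ 50.1 km.

50.1 km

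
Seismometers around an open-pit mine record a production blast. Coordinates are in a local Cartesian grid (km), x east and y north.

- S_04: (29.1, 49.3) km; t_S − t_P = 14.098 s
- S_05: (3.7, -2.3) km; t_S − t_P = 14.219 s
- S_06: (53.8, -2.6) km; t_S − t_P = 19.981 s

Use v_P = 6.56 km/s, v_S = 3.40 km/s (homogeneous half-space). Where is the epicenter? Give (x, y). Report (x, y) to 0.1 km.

Distance from S−P lag: d = Δt · v_P v_S / (v_P − v_S) = Δt · (6.56·3.40)/(6.56−3.40) ≈ 7.0582·Δt.
So d_S_04 = 99.51, d_S_05 = 100.36, d_S_06 = 141.03 km.
Circle about each station: (x − 29.1)² + (y − 49.3)² = 99.51²; (x − 3.7)² + (y + 2.3)² = 100.36²; (x − 53.8)² + (y + 2.6)² = 141.03².
Subtracting the S_04 equation from the S_05 and S_06 equations removes the quadratic terms:
-50.8 x − 103.2 y = -3428.21
49.4 x − 103.8 y = -10363.32
Solving the 2×2 system: x ≈ -68.8, y ≈ 67.1 km.
Check against S_04 (with the unrounded x, y): √((x − 29.1)²+(y − 49.3)²) = 99.51 ≈ 99.51 km. ✓

(-68.8, 67.1)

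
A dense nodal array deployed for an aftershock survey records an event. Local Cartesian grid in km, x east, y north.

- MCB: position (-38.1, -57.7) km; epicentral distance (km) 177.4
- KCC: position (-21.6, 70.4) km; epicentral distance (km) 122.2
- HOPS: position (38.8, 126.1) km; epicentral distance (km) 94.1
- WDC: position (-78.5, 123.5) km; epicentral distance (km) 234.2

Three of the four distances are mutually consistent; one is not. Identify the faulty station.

WDC

Solve using three stations at a time. Using MCB, KCC, HOPS (subtract circle equations pairwise → linear system) gives (x, y) ≈ (99.5, 54.2).
Distances from that point to each station vs reported:
  MCB: calculated 177.4 vs reported 177.4 → residual 0.0 km
  KCC: calculated 122.2 vs reported 122.2 → residual 0.0 km
  HOPS: calculated 94.1 vs reported 94.1 → residual 0.0 km
  WDC: calculated 191.0 vs reported 234.2 → residual 43.2 km
MCB, KCC, HOPS are mutually consistent (residuals ≈ 0); WDC is off by 43.2 km.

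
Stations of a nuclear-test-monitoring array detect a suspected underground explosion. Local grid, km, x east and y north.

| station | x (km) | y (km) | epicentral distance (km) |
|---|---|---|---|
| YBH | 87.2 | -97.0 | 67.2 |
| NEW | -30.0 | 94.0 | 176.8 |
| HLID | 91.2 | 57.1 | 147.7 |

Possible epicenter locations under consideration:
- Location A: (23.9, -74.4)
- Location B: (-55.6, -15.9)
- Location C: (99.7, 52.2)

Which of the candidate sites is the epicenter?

Location A

For each candidate, compare |candidate − station| to the reported distance:
Location A: residuals YBH 0.0, NEW 0.0, HLID 0.0 → max 0.0 km
Location B: residuals YBH 97.0, NEW 64.0, HLID 16.2 → max 97.0 km
Location C: residuals YBH 82.5, NEW 40.5, HLID 137.9 → max 137.9 km
Only Location A has all residuals ≈ 0.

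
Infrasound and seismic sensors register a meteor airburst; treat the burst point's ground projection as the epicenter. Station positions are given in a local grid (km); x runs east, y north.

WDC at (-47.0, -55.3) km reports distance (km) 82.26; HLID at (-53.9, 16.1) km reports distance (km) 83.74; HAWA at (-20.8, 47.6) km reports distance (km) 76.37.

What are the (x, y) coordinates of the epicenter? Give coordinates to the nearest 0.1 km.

Circle about each station: (x + 47.0)² + (y + 55.3)² = 82.26²; (x + 53.9)² + (y − 16.1)² = 83.74²; (x + 20.8)² + (y − 47.6)² = 76.37².
Subtracting the WDC equation from the HLID and HAWA equations removes the quadratic terms:
-13.8 x + 142.8 y = -2348.35
52.4 x + 205.8 y = -1634.36
Solving the 2×2 system: x ≈ 24.2, y ≈ -14.1 km.

(24.2, -14.1)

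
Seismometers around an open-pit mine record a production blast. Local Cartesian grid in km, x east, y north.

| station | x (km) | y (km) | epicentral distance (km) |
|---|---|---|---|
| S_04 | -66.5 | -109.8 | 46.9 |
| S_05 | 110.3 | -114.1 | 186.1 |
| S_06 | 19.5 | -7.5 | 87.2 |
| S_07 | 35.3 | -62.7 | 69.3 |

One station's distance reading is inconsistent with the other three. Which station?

S_05

Solve using three stations at a time. Using S_04, S_06, S_07 (subtract circle equations pairwise → linear system) gives (x, y) ≈ (-32.4, -77.6).
Distances from that point to each station vs reported:
  S_04: calculated 46.9 vs reported 46.9 → residual 0.0 km
  S_05: calculated 147.3 vs reported 186.1 → residual 38.8 km
  S_06: calculated 87.2 vs reported 87.2 → residual 0.0 km
  S_07: calculated 69.3 vs reported 69.3 → residual 0.0 km
S_04, S_06, S_07 are mutually consistent (residuals ≈ 0); S_05 is off by 38.8 km.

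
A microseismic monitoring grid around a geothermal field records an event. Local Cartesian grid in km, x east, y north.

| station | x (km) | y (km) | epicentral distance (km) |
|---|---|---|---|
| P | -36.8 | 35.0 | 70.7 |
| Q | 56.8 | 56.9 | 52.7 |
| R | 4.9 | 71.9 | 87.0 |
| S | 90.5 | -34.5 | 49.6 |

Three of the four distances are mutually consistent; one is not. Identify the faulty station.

P

Solve using three stations at a time. Using Q, R, S (subtract circle equations pairwise → linear system) gives (x, y) ≈ (59.6, 4.3).
Distances from that point to each station vs reported:
  P: calculated 101.2 vs reported 70.7 → residual 30.5 km
  Q: calculated 52.7 vs reported 52.7 → residual 0.0 km
  R: calculated 87.0 vs reported 87.0 → residual 0.0 km
  S: calculated 49.6 vs reported 49.6 → residual 0.0 km
Q, R, S are mutually consistent (residuals ≈ 0); P is off by 30.5 km.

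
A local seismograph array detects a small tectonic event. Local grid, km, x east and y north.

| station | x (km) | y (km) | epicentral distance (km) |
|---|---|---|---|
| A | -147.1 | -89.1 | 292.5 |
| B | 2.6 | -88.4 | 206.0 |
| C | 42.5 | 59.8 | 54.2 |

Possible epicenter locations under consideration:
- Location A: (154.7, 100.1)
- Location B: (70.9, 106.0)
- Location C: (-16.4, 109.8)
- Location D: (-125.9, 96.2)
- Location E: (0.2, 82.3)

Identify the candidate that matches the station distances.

For each candidate, compare |candidate − station| to the reported distance:
Location A: residuals A 63.7, B 36.2, C 65.0 → max 65.0 km
Location B: residuals A 0.1, B 0.0, C 0.0 → max 0.1 km
Location C: residuals A 54.5, B 6.9, C 23.1 → max 54.5 km
Location D: residuals A 106.0, B 18.9, C 118.1 → max 118.1 km
Location E: residuals A 66.5, B 35.3, C 6.3 → max 66.5 km
Only Location B has all residuals ≈ 0.

Location B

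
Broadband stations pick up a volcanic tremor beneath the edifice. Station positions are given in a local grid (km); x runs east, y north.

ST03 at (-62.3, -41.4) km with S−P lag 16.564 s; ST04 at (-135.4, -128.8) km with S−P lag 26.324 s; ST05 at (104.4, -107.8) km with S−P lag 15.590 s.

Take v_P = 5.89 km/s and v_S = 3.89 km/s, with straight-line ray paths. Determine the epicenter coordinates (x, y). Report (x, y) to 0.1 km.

(91.1, 70.3)

Distance from S−P lag: d = Δt · v_P v_S / (v_P − v_S) = Δt · (5.89·3.89)/(5.89−3.89) ≈ 11.4561·Δt.
So d_ST03 = 189.76, d_ST04 = 301.57, d_ST05 = 178.60 km.
Circle about each station: (x + 62.3)² + (y + 41.4)² = 189.76²; (x + 135.4)² + (y + 128.8)² = 301.57²; (x − 104.4)² + (y + 107.8)² = 178.60².
Subtracting the ST03 equation from the ST04 and ST05 equations removes the quadratic terms:
-146.2 x − 174.8 y = -25608.26
333.4 x − 132.8 y = 21035.85
Solving the 2×2 system: x ≈ 91.1, y ≈ 70.3 km.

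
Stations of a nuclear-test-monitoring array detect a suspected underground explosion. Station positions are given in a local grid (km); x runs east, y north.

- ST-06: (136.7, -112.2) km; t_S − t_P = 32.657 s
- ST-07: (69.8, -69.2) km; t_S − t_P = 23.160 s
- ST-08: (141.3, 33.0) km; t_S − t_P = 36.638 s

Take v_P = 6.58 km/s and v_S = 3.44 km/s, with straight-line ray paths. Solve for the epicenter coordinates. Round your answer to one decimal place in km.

Distance from S−P lag: d = Δt · v_P v_S / (v_P − v_S) = Δt · (6.58·3.44)/(6.58−3.44) ≈ 7.2087·Δt.
So d_ST-06 = 235.41, d_ST-07 = 166.95, d_ST-08 = 264.11 km.
Circle about each station: (x − 136.7)² + (y + 112.2)² = 235.41²; (x − 69.8)² + (y + 69.2)² = 166.95²; (x − 141.3)² + (y − 33.0)² = 264.11².
Subtracting the ST-06 equation from the ST-07 and ST-08 equations removes the quadratic terms:
-133.8 x + 86.0 y = 5930.52
9.2 x + 290.4 y = -24557.26
Solving the 2×2 system: x ≈ -96.7, y ≈ -81.5 km.

x ≈ -96.7 km, y ≈ -81.5 km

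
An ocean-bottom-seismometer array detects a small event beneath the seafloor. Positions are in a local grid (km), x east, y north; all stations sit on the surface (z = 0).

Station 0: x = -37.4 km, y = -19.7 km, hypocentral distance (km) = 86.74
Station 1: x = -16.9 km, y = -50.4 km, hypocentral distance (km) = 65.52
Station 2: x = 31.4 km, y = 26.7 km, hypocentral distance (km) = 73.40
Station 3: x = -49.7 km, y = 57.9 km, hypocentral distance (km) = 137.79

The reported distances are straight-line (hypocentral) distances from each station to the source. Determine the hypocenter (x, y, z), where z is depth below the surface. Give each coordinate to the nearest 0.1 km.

Each station gives a sphere (x−x_i)² + (y−y_i)² + z² = d_i² (stations at z=0).
Subtracting the Station 0 sphere from Station 1 and Station 2: z² cancels, leaving linear equations in x and y:
41.0 x − 61.4 y = 4269.88
137.6 x + 92.8 y = 2048.27
Solving: x ≈ 42.601, y ≈ -41.095 km (keep extra digits for the depth step; rounded: 42.6, -41.1).
Then from the Station 0 sphere: z² = 86.74² − (x + 37.4)² − (y + 19.7)² with x = 42.601, y = -41.095, so z ≈ 25.805 ≈ 25.8 km.

x ≈ 42.6 km, y ≈ -41.1 km, depth ≈ 25.8 km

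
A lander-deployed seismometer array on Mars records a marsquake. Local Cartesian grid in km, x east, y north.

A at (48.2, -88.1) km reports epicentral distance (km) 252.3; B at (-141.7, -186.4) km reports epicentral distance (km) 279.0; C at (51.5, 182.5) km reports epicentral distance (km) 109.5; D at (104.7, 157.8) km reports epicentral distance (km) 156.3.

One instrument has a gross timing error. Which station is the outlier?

B

Solve using three stations at a time. Using A, C, D (subtract circle equations pairwise → linear system) gives (x, y) ≈ (-51.0, 143.9).
Distances from that point to each station vs reported:
  A: calculated 252.3 vs reported 252.3 → residual 0.0 km
  B: calculated 342.5 vs reported 279.0 → residual 63.5 km
  C: calculated 109.5 vs reported 109.5 → residual 0.0 km
  D: calculated 156.3 vs reported 156.3 → residual 0.0 km
A, C, D are mutually consistent (residuals ≈ 0); B is off by 63.5 km.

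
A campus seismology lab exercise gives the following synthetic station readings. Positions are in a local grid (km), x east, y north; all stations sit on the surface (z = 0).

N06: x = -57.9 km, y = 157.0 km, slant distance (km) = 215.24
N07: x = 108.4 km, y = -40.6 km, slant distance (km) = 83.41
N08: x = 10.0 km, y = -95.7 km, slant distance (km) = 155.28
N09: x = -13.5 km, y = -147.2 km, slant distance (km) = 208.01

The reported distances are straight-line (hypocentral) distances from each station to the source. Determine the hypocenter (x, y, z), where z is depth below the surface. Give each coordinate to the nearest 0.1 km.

x ≈ 97.4 km, y ≈ 19.3 km, depth ≈ 57.0 km

Each station gives a sphere (x−x_i)² + (y−y_i)² + z² = d_i² (stations at z=0).
Subtracting the N06 sphere from N07 and N08: z² cancels, leaving linear equations in x and y:
332.6 x − 395.2 y = 24768.54
135.8 x − 505.4 y = 3473.46
Solving: x ≈ 97.400, y ≈ 19.299 km (keep extra digits for the depth step; rounded: 97.4, 19.3).
Then from the N06 sphere: z² = 215.24² − (x + 57.9)² − (y − 157.0)² with x = 97.400, y = 19.299, so z ≈ 56.997 ≈ 57.0 km.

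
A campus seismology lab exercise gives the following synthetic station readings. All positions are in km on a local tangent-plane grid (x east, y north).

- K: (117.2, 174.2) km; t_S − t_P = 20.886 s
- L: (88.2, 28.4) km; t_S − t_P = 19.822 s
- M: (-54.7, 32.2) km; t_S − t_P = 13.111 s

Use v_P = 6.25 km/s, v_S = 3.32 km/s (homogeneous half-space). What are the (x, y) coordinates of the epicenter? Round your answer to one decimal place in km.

Distance from S−P lag: d = Δt · v_P v_S / (v_P − v_S) = Δt · (6.25·3.32)/(6.25−3.32) ≈ 7.0819·Δt.
So d_K = 147.91, d_L = 140.38, d_M = 92.85 km.
Circle about each station: (x − 117.2)² + (y − 174.2)² = 147.91²; (x − 88.2)² + (y − 28.4)² = 140.38²; (x + 54.7)² + (y − 32.2)² = 92.85².
Subtracting the K equation from the L and M equations removes the quadratic terms:
-58.0 x − 291.6 y = -33324.86
-343.8 x − 284.0 y = -26796.30
Solving the 2×2 system: x ≈ -19.7, y ≈ 118.2 km.
Check against K (with the unrounded x, y): √((x − 117.2)²+(y − 174.2)²) = 147.91 ≈ 147.91 km. ✓

x ≈ -19.7 km, y ≈ 118.2 km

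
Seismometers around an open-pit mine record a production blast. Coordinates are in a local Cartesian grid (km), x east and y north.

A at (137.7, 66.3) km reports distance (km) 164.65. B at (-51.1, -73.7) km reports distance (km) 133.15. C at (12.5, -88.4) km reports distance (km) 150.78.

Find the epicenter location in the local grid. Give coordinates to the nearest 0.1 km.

-26.7 km east, 57.2 km north

Circle about each station: (x − 137.7)² + (y − 66.3)² = 164.65²; (x + 51.1)² + (y + 73.7)² = 133.15²; (x − 12.5)² + (y + 88.4)² = 150.78².
Subtracting the A equation from the B and C equations removes the quadratic terms:
-377.6 x − 280.0 y = -5933.38
-250.4 x − 309.4 y = -11011.16
Solving the 2×2 system: x ≈ -26.7, y ≈ 57.2 km.
Check against A (with the unrounded x, y): √((x − 137.7)²+(y − 66.3)²) = 164.65 ≈ 164.65 km. ✓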